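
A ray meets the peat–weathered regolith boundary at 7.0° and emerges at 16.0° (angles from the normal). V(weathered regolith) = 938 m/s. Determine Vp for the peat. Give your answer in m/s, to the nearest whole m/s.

Snell's law: sin 7.0°/V₁ = sin 16.0°/V₂.
V₁ = V₂·sin 7.0°/sin 16.0° = 938 × 0.4421 = 414.72 m/s.

415 m/s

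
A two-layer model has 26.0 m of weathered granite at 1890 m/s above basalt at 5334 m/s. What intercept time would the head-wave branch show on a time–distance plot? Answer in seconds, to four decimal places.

0.0257 s

θ_c = arcsin(V₁/V₂) = arcsin(1890/5334) = 20.75°; cos θ_c = 0.9351.
tᵢ = 2h·cos θ_c / V₁ = 2·26.0·0.9351 / 1890 = 0.02573 s.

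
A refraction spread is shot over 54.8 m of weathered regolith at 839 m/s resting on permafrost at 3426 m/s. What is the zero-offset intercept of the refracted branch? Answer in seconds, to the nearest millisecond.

0.127 s

θ_c = arcsin(V₁/V₂) = arcsin(839/3426) = 14.18°; cos θ_c = 0.9696.
tᵢ = 2h·cos θ_c / V₁ = 2·54.8·0.9696 / 839 = 0.12665 s.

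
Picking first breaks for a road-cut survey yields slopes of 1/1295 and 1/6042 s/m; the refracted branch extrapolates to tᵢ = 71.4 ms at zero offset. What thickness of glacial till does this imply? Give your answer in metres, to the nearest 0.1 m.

h = tᵢ·V₁·V₂ / (2·√(V₂²−V₁²)).
√(V₂²−V₁²) = √(6042² − 1295²) = 5901.6 m/s.
h = 0.0714 s × 1295 × 6042 / (2 × 5901.6) = 47.33 m.

47.3 m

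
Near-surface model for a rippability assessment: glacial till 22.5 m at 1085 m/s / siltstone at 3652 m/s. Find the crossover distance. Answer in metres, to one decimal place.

61.1 m

θ_c = arcsin(1085/3652) = 17.28°, so cos θ_c = 0.9548 and tᵢ = 2h cos θ_c/V₁ = 0.0396 s.
At crossover x/V₁ = x/V₂ + tᵢ ⇒ x = tᵢ/(1/V₁ − 1/V₂) = 0.03960/(9.2166e-04 − 2.7382e-04) = 61.13 m.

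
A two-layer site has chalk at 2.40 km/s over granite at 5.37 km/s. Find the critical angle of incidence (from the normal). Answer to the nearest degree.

27°

At critical incidence the refracted ray runs along the interface (θ₂ = 90°), so sin θ_c = V₁/V₂.
θ_c = arcsin(2.40/5.37) = arcsin 0.4469 = 26.55°.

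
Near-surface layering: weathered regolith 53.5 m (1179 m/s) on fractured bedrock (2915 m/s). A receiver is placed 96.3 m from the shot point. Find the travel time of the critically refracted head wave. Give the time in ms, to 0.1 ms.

t = x/V₂ + 2h·√(V₂²−V₁²)/(V₁V₂).
√(V₂²−V₁²) = √(2915²−1179²) = 2665.9 m/s; delay term = 2·53.5·2665.9/(1179·2915) = 0.08300 s.
t = 96.3/2915 + 0.08300 = 0.11604 s.

116.0 ms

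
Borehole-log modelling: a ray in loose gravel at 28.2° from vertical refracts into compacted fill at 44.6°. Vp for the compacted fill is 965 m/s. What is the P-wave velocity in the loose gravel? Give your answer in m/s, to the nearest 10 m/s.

650 m/s

sin 28.2° = 0.4726; sin 44.6° = 0.7022.
V₁ = V₂·(sin θ₁/sin θ₂) = 965·(0.4726/0.7022) = 649.45 m/s.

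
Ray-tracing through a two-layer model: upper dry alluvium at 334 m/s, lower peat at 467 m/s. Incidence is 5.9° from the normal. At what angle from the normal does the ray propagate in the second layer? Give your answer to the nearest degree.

8°

Snell's law: sin θ₂ = (V₂/V₁)·sin θ₁ = (467/334)·sin 5.9° = 0.1437.
θ₂ = sin⁻¹(0.1437) = 8.26° (from vertical).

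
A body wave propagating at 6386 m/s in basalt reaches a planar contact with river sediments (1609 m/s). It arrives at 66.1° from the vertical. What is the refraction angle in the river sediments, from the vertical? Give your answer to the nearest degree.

sin θ₁/V₁ = sin θ₂/V₂ ⇒ sin θ₂ = 1609·sin 66.1°/6386 = 1609·0.9143/6386 = 0.2304.
θ₂ = arcsin 0.2304 = 13.32° from the normal.

13°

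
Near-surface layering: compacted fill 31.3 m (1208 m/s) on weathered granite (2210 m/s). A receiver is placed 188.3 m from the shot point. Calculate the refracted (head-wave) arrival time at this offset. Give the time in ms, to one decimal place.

θ_c = arcsin(V₁/V₂) = arcsin(1208/2210) = 33.13°, cos θ_c = 0.8374.
Intercept time tᵢ = 2h cos θ_c / V₁ = 2·31.3·0.8374/1208 = 0.04339 s.
t = x/V₂ + tᵢ = 188.3/2210 + 0.04339 = 0.12860 s.

128.6 ms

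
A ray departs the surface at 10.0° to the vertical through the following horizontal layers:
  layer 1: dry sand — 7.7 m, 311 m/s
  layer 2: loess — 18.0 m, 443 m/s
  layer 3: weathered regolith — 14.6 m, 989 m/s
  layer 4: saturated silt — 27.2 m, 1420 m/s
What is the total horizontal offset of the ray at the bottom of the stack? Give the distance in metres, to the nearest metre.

Ray parameter p = sin 10.0° / 311 m/s = 5.5835e-04 s/m.
Layer 1: θ = 10.00°; offset = 7.7·tan 10.00° = 1.358 m.
Layer 2: sin θ = p·443 = 0.2474 → θ = 14.32°; offset = 18.0·tan 14.32° = 4.595 m.
Layer 3: sin θ = p·989 = 0.5522 → θ = 33.52°; offset = 14.6·tan 33.52° = 9.670 m.
Layer 4: sin θ = p·1420 = 0.7929 → θ = 52.45°; offset = 27.2·tan 52.45° = 35.389 m.
Summing the layer offsets gives 51.012 m.

51 m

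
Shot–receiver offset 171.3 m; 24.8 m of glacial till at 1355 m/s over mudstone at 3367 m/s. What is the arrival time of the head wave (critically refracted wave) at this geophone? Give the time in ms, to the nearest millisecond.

84 ms

θ_c = arcsin(V₁/V₂) = arcsin(1355/3367) = 23.73°, cos θ_c = 0.9154.
Intercept time tᵢ = 2h cos θ_c / V₁ = 2·24.8·0.9154/1355 = 0.03351 s.
t = x/V₂ + tᵢ = 171.3/3367 + 0.03351 = 0.08439 s.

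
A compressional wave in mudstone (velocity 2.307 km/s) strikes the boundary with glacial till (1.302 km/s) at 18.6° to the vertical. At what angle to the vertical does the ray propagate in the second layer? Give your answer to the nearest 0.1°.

sin θ₁/V₁ = sin θ₂/V₂ ⇒ sin θ₂ = 1.302·sin 18.6°/2.307 = 1.302·0.3190/2.307 = 0.1800.
θ₂ = sin⁻¹(0.1800) = 10.37° (from vertical).

10.4°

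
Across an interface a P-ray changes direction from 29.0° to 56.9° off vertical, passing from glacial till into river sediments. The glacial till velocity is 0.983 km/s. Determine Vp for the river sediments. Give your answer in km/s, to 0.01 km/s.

sin 29.0° = 0.4848; sin 56.9° = 0.8377.
V₂ = V₁·(sin θ₂/sin θ₁) = 0.983·(0.8377/0.4848) = 1.70 km/s.

1.70 km/s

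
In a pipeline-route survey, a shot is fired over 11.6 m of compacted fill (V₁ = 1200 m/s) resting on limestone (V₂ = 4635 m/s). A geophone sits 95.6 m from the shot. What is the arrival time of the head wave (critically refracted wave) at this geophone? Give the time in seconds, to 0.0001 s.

t = x/V₂ + 2h·√(V₂²−V₁²)/(V₁V₂).
√(V₂²−V₁²) = √(4635²−1200²) = 4477.0 m/s; delay term = 2·11.6·4477.0/(1200·4635) = 0.01867 s.
t = 95.6/4635 + 0.01867 = 0.03930 s.

0.0393 s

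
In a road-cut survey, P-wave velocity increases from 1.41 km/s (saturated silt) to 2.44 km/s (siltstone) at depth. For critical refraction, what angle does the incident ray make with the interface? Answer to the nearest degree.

55°

At critical incidence the refracted ray runs along the interface (θ₂ = 90°), so sin θ_c = V₁/V₂.
θ_c = arcsin(1.41/2.44) = arcsin 0.5779 = 35.30°.
Measured from the interface: 90° − 35.30° = 54.70°.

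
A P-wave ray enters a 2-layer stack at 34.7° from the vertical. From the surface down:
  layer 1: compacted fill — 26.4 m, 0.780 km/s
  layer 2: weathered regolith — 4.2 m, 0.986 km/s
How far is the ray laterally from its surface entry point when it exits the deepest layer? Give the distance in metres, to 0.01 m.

22.63 m

Ray parameter p = sin 34.7° / 0.780 km/s = 7.2985e-01 s/km.
Layer 1: θ = 34.70°; offset = 26.4·tan 34.70° = 18.2802 m.
Layer 2: sin θ = p·0.986 = 0.7196 → θ = 46.02°; offset = 4.2·tan 46.02° = 4.3528 m.
Σ offsets = 22.6331 m.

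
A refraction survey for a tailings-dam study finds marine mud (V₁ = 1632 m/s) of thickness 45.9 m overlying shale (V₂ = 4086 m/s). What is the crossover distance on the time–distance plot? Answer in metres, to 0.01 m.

θ_c = arcsin(1632/4086) = 23.54°, so cos θ_c = 0.9168 and tᵢ = 2h cos θ_c/V₁ = 0.0516 s.
At crossover x/V₁ = x/V₂ + tᵢ ⇒ x = tᵢ/(1/V₁ − 1/V₂) = 0.05157/(6.1275e-04 − 2.4474e-04) = 140.13 m.

140.13 m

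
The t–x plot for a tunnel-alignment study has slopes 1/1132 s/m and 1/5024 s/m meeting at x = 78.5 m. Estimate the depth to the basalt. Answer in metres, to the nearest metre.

x_cross = 2h·√((V₂+V₁)/(V₂−V₁)) → h = x_cross / (2·√((V₂+V₁)/(V₂−V₁))).
√((V₂+V₁)/(V₂−V₁)) = √((5024+1132)/(5024−1132)) = 1.2577.
h = 78.5 / (2·1.2577) = 31.21 m.

31 m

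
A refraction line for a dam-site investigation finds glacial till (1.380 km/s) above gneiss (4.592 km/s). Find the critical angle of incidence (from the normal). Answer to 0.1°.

Critical incidence: sin θ_c = V₁/V₂ = 1.380/4.592 = 0.3005.
θ_c = arcsin 0.3005 = 17.49°.

17.5°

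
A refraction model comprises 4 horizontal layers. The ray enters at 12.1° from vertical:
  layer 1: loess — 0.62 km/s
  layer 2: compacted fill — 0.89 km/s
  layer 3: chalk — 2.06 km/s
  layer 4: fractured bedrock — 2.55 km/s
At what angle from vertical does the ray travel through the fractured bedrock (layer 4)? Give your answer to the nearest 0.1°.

59.6°

Snell's law across each interface conserves sin θ / V, so sin θ_4 = V_4·sin θ₁/V₁.
sin θ_4 = 2.55 × sin 12.1° / 0.62 = 0.8621.
θ_4 = arcsin 0.8621 = 59.56°.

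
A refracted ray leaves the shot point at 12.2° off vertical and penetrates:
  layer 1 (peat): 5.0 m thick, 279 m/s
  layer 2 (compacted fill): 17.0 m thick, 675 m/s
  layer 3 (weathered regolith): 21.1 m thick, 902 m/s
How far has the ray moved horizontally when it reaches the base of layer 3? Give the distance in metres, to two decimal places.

Apply Snell's law at each interface; in layer i the horizontal offset is hᵢ·tan θᵢ.
Layer 1: θ = 12.20°; offset = 5.0·tan 12.20° = 1.0810 m.
Layer 2: sin θ = 675·sin 12.2°/279 = 0.5113, θ = 30.75°; offset = 17.0·tan 30.75° = 10.1133 m.
Layer 3: sin θ = 902·sin 12.2°/279 = 0.6832, θ = 43.09°; offset = 21.1·tan 43.09° = 19.7415 m.
Total horizontal offset = 30.9358 m.

30.94 m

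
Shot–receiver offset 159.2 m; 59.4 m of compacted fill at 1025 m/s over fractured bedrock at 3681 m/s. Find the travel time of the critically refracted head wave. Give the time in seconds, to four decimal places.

t = x/V₂ + 2h·√(V₂²−V₁²)/(V₁V₂).
√(V₂²−V₁²) = √(3681²−1025²) = 3535.4 m/s; delay term = 2·59.4·3535.4/(1025·3681) = 0.11132 s.
t = 159.2/3681 + 0.11132 = 0.15457 s.

0.1546 s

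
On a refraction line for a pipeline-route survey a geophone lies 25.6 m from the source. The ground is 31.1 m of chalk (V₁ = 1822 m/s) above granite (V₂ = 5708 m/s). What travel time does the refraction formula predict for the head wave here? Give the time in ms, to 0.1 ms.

t = x/V₂ + 2h·√(V₂²−V₁²)/(V₁V₂).
√(V₂²−V₁²) = √(5708²−1822²) = 5409.4 m/s; delay term = 2·31.1·5409.4/(1822·5708) = 0.03235 s.
t = 25.6/5708 + 0.03235 = 0.03684 s.

36.8 ms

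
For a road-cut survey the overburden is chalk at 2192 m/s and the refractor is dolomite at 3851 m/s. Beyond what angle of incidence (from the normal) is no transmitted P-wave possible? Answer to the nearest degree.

35°

Critical incidence: sin θ_c = V₁/V₂ = 2192/3851 = 0.5692.
θ_c = arcsin 0.5692 = 34.69°.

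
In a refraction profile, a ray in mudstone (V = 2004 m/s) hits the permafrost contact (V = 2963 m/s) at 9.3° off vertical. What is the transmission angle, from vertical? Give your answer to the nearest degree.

Snell's law: sin θ₂ = (V₂/V₁)·sin θ₁ = (2963/2004)·sin 9.3° = 0.2389.
θ₂ = sin⁻¹(0.2389) = 13.82° (from vertical).

14°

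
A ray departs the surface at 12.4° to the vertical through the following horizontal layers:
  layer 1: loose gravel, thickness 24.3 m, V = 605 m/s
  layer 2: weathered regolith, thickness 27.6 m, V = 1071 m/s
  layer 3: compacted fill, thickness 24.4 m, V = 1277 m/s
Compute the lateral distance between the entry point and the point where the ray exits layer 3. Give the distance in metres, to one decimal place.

Apply Snell's law at each interface; in layer i the horizontal offset is hᵢ·tan θᵢ.
Layer 1: θ = 12.40°; offset = 24.3·tan 12.40° = 5.343 m.
Layer 2: sin θ = 1071·sin 12.4°/605 = 0.3801, θ = 22.34°; offset = 27.6·tan 22.34° = 11.343 m.
Layer 3: sin θ = 1277·sin 12.4°/605 = 0.4533, θ = 26.95°; offset = 24.4·tan 26.95° = 12.407 m.
Σ offsets = 29.093 m.

29.1 m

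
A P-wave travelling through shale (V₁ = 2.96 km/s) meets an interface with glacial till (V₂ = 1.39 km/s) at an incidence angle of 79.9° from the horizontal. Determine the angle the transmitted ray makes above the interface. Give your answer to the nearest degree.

Convert to the normal: θ₁ = 90° − 79.9° = 10.1°.
sin θ₁/V₁ = sin θ₂/V₂ ⇒ sin θ₂ = 1.39·sin 10.1°/2.96 = 1.39·0.1754/2.96 = 0.0824.
θ₂ = arcsin 0.0824 = 4.72° from the normal.
From the interface: 90° − 4.72° = 85.28°.

85°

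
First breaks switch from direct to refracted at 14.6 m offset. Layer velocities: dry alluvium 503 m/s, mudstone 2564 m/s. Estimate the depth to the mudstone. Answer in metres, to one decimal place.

h = (x_cross/2)·√((V₂−V₁)/(V₂+V₁)).
(V₂−V₁)/(V₂+V₁) = (2564−503)/(2564+503) = 0.6720; √ = 0.8198.
h = (14.6/2)·0.8198 = 5.98 m.

6.0 m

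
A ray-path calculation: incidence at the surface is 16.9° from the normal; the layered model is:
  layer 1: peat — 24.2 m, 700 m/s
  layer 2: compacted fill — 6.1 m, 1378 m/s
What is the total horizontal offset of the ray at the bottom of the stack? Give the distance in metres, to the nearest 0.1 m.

11.6 m

Apply Snell's law at each interface; in layer i the horizontal offset is hᵢ·tan θᵢ.
Layer 1: θ = 16.90°; offset = 24.2·tan 16.90° = 7.353 m.
Layer 2: sin θ = 1378·sin 16.9°/700 = 0.5723, θ = 34.91°; offset = 6.1·tan 34.91° = 4.257 m.
Σ offsets = 11.609 m.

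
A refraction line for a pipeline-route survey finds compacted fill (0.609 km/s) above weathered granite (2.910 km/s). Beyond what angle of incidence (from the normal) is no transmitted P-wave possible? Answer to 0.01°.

12.08°

Critical incidence: sin θ_c = V₁/V₂ = 0.609/2.910 = 0.2093.
θ_c = arcsin 0.2093 = 12.08°.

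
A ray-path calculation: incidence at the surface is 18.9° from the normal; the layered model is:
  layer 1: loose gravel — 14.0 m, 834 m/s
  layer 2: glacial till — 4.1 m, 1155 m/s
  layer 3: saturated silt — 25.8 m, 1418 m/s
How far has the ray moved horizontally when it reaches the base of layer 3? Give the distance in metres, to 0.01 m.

23.87 m

Apply Snell's law at each interface; in layer i the horizontal offset is hᵢ·tan θᵢ.
Layer 1: θ = 18.90°; offset = 14.0·tan 18.90° = 4.7933 m.
Layer 2: sin θ = 1155·sin 18.9°/834 = 0.4486, θ = 26.65°; offset = 4.1·tan 26.65° = 2.0579 m.
Layer 3: sin θ = 1418·sin 18.9°/834 = 0.5507, θ = 33.42°; offset = 25.8·tan 33.42° = 17.0233 m.
Σ offsets = 23.8745 m.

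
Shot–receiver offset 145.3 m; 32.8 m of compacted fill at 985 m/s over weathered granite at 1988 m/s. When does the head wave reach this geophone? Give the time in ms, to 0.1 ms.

130.9 ms

θ_c = arcsin(V₁/V₂) = arcsin(985/1988) = 29.70°, cos θ_c = 0.8686.
Intercept time tᵢ = 2h cos θ_c / V₁ = 2·32.8·0.8686/985 = 0.05785 s.
t = x/V₂ + tᵢ = 145.3/1988 + 0.05785 = 0.13094 s.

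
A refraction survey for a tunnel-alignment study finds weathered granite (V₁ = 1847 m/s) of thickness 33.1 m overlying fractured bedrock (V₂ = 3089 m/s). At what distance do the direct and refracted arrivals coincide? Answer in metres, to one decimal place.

132.0 m

θ_c = arcsin(1847/3089) = 36.72°, so cos θ_c = 0.8015 and tᵢ = 2h cos θ_c/V₁ = 0.0287 s.
At crossover x/V₁ = x/V₂ + tᵢ ⇒ x = tᵢ/(1/V₁ − 1/V₂) = 0.02873/(5.4142e-04 − 3.2373e-04) = 131.97 m.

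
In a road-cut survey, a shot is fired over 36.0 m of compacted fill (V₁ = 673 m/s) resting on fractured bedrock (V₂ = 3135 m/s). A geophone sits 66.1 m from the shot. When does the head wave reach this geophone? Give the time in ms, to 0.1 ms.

θ_c = arcsin(V₁/V₂) = arcsin(673/3135) = 12.40°, cos θ_c = 0.9767.
Intercept time tᵢ = 2h cos θ_c / V₁ = 2·36.0·0.9767/673 = 0.10449 s.
t = x/V₂ + tᵢ = 66.1/3135 + 0.10449 = 0.12557 s.

125.6 ms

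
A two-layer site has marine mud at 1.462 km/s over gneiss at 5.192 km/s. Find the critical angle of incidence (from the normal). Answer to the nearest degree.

16°

At critical incidence the refracted ray runs along the interface (θ₂ = 90°), so sin θ_c = V₁/V₂.
θ_c = arcsin(1.462/5.192) = arcsin 0.2816 = 16.35°.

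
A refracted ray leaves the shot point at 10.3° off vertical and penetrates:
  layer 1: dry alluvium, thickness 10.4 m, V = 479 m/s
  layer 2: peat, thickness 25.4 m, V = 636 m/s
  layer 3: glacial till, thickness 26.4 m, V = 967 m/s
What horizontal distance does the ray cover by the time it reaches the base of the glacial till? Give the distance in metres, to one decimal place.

18.3 m

p = sin θ₁/V₁ = sin 10.3°/479 = 3.7328e-04 s/m is conserved through the stack.
Layer 1: θ = 10.30°; offset = 10.4·tan 10.30° = 1.890 m.
Layer 2: sin θ = p·636 = 0.2374 → θ = 13.73°; offset = 25.4·tan 13.73° = 6.208 m.
Layer 3: sin θ = p·967 = 0.3610 → θ = 21.16°; offset = 26.4·tan 21.16° = 10.218 m.
Total horizontal offset = 18.316 m.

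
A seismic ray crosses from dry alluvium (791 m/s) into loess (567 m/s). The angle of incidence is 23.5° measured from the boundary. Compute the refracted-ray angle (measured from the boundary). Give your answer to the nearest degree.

49°

Angle from the normal: 90° − 23.5° = 66.5°.
Snell's law: sin θ₂ = (V₂/V₁)·sin θ₁ = (567/791)·sin 66.5° = 0.6574.
θ₂ = sin⁻¹(0.6574) = 41.10° (from vertical).
From the interface: 90° − 41.10° = 48.90°.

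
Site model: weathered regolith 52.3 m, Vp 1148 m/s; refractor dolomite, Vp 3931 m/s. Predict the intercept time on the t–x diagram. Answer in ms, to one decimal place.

tᵢ = 2h·√(V₂²−V₁²)/(V₁V₂).
√(V₂²−V₁²) = √(3931²−1148²) = 3759.6 m/s.
tᵢ = 2·52.3·3759.6/(1148·3931) = 0.08714 s.

87.1 ms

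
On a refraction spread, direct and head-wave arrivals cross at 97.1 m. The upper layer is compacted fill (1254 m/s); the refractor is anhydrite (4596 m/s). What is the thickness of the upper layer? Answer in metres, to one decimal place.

h = (x_cross/2)·√((V₂−V₁)/(V₂+V₁)).
(V₂−V₁)/(V₂+V₁) = (4596−1254)/(4596+1254) = 0.5713; √ = 0.7558.
h = (97.1/2)·0.7558 = 36.70 m.

36.7 m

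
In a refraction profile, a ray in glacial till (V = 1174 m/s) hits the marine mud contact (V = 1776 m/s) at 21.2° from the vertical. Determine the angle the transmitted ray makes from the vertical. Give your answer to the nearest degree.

sin θ₁/V₁ = sin θ₂/V₂ ⇒ sin θ₂ = 1776·sin 21.2°/1174 = 1776·0.3616/1174 = 0.5471.
θ₂ = sin⁻¹(0.5471) = 33.17° (from vertical).

33°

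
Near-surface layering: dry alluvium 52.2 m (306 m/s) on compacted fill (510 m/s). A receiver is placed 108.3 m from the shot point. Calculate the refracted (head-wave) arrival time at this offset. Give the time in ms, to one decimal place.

485.3 ms

θ_c = arcsin(V₁/V₂) = arcsin(306/510) = 36.87°, cos θ_c = 0.8000.
Intercept time tᵢ = 2h cos θ_c / V₁ = 2·52.2·0.8000/306 = 0.27294 s.
t = x/V₂ + tᵢ = 108.3/510 + 0.27294 = 0.48529 s.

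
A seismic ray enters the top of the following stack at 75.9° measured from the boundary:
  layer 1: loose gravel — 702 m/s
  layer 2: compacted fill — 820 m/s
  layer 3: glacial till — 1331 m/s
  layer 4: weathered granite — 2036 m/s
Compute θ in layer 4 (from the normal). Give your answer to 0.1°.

45.0°

From the normal: θ₁ = 90° − 75.9° = 14.1°.
Snell's law across each interface conserves sin θ / V, so sin θ_4 = V_4·sin θ₁/V₁.
sin θ_4 = 2036 × sin 14.1° / 702 = 0.7066.
θ_4 = 44.96° from the vertical.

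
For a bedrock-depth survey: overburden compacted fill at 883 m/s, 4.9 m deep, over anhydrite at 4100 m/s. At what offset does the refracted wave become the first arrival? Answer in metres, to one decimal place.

x_cross = 2h·√((V₂+V₁)/(V₂−V₁)).
(V₂+V₁)/(V₂−V₁) = (4100+883)/(4100−883) = 1.5490; √ = 1.2446.
x_cross = 2·4.9·1.2446 = 12.20 m.

12.2 m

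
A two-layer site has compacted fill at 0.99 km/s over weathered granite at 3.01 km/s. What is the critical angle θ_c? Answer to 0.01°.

19.20°

At critical incidence the refracted ray runs along the interface (θ₂ = 90°), so sin θ_c = V₁/V₂.
θ_c = arcsin(0.99/3.01) = arcsin 0.3289 = 19.20°.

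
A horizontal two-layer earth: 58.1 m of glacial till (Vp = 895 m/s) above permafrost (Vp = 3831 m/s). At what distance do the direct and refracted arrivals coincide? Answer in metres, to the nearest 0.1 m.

147.4 m

x_cross = 2h·√((V₂+V₁)/(V₂−V₁)).
(V₂+V₁)/(V₂−V₁) = (3831+895)/(3831−895) = 1.6097; √ = 1.2687.
x_cross = 2·58.1·1.2687 = 147.43 m.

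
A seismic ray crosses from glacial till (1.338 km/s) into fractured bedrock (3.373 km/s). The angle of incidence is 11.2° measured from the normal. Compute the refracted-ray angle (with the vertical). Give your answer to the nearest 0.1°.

sin θ₁/V₁ = sin θ₂/V₂ ⇒ sin θ₂ = 3.373·sin 11.2°/1.338 = 3.373·0.1942/1.338 = 0.4897.
θ₂ = sin⁻¹(0.4897) = 29.32° (from vertical).

29.3°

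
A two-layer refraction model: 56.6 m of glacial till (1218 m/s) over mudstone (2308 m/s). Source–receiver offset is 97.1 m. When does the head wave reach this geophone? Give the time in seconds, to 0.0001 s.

0.1210 s

t = x/V₂ + 2h·√(V₂²−V₁²)/(V₁V₂).
√(V₂²−V₁²) = √(2308²−1218²) = 1960.4 m/s; delay term = 2·56.6·1960.4/(1218·2308) = 0.07894 s.
t = 97.1/2308 + 0.07894 = 0.12101 s.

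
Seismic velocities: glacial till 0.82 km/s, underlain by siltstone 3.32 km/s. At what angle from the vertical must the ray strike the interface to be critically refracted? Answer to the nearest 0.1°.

Critical incidence: sin θ_c = V₁/V₂ = 0.82/3.32 = 0.2470.
θ_c = arcsin 0.2470 = 14.30°.

14.3°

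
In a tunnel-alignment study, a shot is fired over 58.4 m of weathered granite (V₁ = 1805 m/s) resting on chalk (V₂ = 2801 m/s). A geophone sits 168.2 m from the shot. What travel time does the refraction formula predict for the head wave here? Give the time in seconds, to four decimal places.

θ_c = arcsin(V₁/V₂) = arcsin(1805/2801) = 40.12°, cos θ_c = 0.7647.
Intercept time tᵢ = 2h cos θ_c / V₁ = 2·58.4·0.7647/1805 = 0.04948 s.
t = x/V₂ + tᵢ = 168.2/2801 + 0.04948 = 0.10953 s.

0.1095 s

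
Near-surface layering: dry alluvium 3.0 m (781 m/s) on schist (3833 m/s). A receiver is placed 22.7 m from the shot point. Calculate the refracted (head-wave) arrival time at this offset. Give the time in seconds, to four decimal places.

0.0134 s

θ_c = arcsin(V₁/V₂) = arcsin(781/3833) = 11.76°, cos θ_c = 0.9790.
Intercept time tᵢ = 2h cos θ_c / V₁ = 2·3.0·0.9790/781 = 0.00752 s.
t = x/V₂ + tᵢ = 22.7/3833 + 0.00752 = 0.01344 s.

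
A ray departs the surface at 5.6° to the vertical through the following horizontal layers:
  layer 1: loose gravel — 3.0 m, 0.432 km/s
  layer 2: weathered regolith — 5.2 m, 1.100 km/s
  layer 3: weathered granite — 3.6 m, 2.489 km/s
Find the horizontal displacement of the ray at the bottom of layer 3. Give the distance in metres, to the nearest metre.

4 m

Apply Snell's law at each interface; in layer i the horizontal offset is hᵢ·tan θᵢ.
Layer 1: θ = 5.60°; offset = 3.0·tan 5.60° = 0.294 m.
Layer 2: sin θ = 1.100·sin 5.6°/0.432 = 0.2485, θ = 14.39°; offset = 5.2·tan 14.39° = 1.334 m.
Layer 3: sin θ = 2.489·sin 5.6°/0.432 = 0.5622, θ = 34.21°; offset = 3.6·tan 34.21° = 2.447 m.
Σ offsets = 4.076 m.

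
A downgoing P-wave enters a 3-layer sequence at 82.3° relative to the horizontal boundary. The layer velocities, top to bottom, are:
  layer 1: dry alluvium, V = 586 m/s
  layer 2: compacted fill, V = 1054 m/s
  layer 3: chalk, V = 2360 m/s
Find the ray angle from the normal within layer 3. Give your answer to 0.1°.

32.7°

From the normal: θ₁ = 90° − 82.3° = 7.7°.
Ray parameter p = sin 7.7° / 586 = 2.2865e-04 s/m.
sin θ_3 = p·V_3 = 2.2865e-04 × 2360 = 0.5396.
θ_3 = 32.66° from the vertical.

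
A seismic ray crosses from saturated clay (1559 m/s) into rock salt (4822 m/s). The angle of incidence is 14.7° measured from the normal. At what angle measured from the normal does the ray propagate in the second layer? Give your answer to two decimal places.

sin θ₁/V₁ = sin θ₂/V₂ ⇒ sin θ₂ = 4822·sin 14.7°/1559 = 4822·0.2538/1559 = 0.7849.
θ₂ = sin⁻¹(0.7849) = 51.71° (from vertical).

51.71°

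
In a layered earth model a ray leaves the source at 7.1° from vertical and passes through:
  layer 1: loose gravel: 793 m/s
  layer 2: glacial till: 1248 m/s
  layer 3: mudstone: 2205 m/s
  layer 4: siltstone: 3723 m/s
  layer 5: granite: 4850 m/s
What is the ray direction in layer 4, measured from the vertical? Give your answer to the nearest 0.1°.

Snell's law across each interface conserves sin θ / V, so sin θ_4 = V_4·sin θ₁/V₁.
sin θ_4 = 3723 × sin 7.1° / 793 = 0.5803.
θ_4 = arcsin 0.5803 = 35.47°.

35.5°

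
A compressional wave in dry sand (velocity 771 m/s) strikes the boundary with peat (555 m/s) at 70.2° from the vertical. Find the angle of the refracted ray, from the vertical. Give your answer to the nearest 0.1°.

Snell's law: sin θ₂ = (V₂/V₁)·sin θ₁ = (555/771)·sin 70.2° = 0.6773.
θ₂ = sin⁻¹(0.6773) = 42.63° (from vertical).

42.6°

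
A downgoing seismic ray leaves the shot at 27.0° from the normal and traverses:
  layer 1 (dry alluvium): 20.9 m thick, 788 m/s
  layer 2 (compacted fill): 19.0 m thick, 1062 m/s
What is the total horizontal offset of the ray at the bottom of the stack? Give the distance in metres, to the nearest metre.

Ray parameter p = sin 27.0° / 788 m/s = 5.7613e-04 s/m.
Layer 1: θ = 27.00°; offset = 20.9·tan 27.00° = 10.649 m.
Layer 2: sin θ = p·1062 = 0.6119 → θ = 37.72°; offset = 19.0·tan 37.72° = 14.697 m.
Summing the layer offsets gives 25.346 m.

25 m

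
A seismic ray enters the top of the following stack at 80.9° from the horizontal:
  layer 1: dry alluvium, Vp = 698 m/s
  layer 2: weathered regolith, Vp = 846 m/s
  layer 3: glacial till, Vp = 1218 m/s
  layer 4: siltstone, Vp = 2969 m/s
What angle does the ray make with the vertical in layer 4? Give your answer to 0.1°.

From the normal: θ₁ = 90° − 80.9° = 9.1°.
Ray parameter p = sin 9.1° / 698 = 2.2659e-04 s/m.
sin θ_4 = p·V_4 = 2.2659e-04 × 2969 = 0.6727.
θ_4 = arcsin 0.6727 = 42.28°.

42.3°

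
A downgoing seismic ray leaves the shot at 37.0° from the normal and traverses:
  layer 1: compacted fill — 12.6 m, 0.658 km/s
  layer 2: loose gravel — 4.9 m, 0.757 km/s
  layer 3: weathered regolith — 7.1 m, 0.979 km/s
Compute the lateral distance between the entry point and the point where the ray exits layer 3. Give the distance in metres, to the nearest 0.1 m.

Apply Snell's law at each interface; in layer i the horizontal offset is hᵢ·tan θᵢ.
Layer 1: θ = 37.00°; offset = 12.6·tan 37.00° = 9.495 m.
Layer 2: sin θ = 0.757·sin 37.0°/0.658 = 0.6924, θ = 43.82°; offset = 4.9·tan 43.82° = 4.702 m.
Layer 3: sin θ = 0.979·sin 37.0°/0.658 = 0.8954, θ = 63.56°; offset = 7.1·tan 63.56° = 14.278 m.
Total horizontal offset = 28.475 m.

28.5 m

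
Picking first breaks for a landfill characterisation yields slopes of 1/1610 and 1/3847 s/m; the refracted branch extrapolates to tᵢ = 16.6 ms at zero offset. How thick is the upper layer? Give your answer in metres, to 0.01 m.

h = tᵢ·V₁·V₂ / (2·√(V₂²−V₁²)).
√(V₂²−V₁²) = √(3847² − 1610²) = 3493.9 m/s.
h = 0.0166 s × 1610 × 3847 / (2 × 3493.9) = 14.71 m.

14.71 m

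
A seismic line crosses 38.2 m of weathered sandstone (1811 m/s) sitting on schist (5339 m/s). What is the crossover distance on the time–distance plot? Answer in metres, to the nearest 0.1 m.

x_cross = 2h·√((V₂+V₁)/(V₂−V₁)).
(V₂+V₁)/(V₂−V₁) = (5339+1811)/(5339−1811) = 2.0266; √ = 1.4236.
x_cross = 2·38.2·1.4236 = 108.76 m.

108.8 m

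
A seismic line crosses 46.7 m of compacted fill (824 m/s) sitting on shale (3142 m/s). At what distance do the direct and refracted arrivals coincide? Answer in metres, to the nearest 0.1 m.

122.2 m

θ_c = arcsin(824/3142) = 15.20°, so cos θ_c = 0.9650 and tᵢ = 2h cos θ_c/V₁ = 0.1094 s.
At crossover x/V₁ = x/V₂ + tᵢ ⇒ x = tᵢ/(1/V₁ − 1/V₂) = 0.10938/(1.2136e-03 − 3.1827e-04) = 122.17 m.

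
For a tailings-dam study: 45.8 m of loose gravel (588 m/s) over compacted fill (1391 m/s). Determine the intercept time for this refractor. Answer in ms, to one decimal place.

tᵢ = 2h·√(V₂²−V₁²)/(V₁V₂).
√(V₂²−V₁²) = √(1391²−588²) = 1260.6 m/s.
tᵢ = 2·45.8·1260.6/(588·1391) = 0.14118 s.

141.2 ms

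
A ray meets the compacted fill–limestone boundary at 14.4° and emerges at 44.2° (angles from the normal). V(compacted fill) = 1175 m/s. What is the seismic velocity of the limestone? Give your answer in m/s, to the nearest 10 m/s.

3290 m/s

Snell's law: sin 14.4°/V₁ = sin 44.2°/V₂.
V₂ = V₁·sin 44.2°/sin 14.4° = 1175 × 2.8034 = 3293.94 m/s.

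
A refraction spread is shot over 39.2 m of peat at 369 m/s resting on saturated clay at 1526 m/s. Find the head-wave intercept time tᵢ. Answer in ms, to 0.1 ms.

206.2 ms

θ_c = arcsin(V₁/V₂) = arcsin(369/1526) = 13.99°; cos θ_c = 0.9703.
tᵢ = 2h·cos θ_c / V₁ = 2·39.2·0.9703 / 369 = 0.20616 s.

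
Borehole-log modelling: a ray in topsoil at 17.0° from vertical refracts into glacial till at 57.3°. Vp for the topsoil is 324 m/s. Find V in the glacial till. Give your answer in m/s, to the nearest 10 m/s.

Snell's law: sin 17.0°/V₁ = sin 57.3°/V₂.
V₂ = V₁·sin 57.3°/sin 17.0° = 324 × 2.8782 = 932.54 m/s.

930 m/s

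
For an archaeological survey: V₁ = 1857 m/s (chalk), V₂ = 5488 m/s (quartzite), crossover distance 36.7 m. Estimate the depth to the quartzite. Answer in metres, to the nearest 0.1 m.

x_cross = 2h·√((V₂+V₁)/(V₂−V₁)) → h = x_cross / (2·√((V₂+V₁)/(V₂−V₁))).
√((V₂+V₁)/(V₂−V₁)) = √((5488+1857)/(5488−1857)) = 1.4223.
h = 36.7 / (2·1.4223) = 12.90 m.

12.9 m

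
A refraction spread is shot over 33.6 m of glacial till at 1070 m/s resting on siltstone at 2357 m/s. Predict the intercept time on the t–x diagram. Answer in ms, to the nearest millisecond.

56 ms

θ_c = arcsin(V₁/V₂) = arcsin(1070/2357) = 27.00°; cos θ_c = 0.8910.
tᵢ = 2h·cos θ_c / V₁ = 2·33.6·0.8910 / 1070 = 0.05596 s.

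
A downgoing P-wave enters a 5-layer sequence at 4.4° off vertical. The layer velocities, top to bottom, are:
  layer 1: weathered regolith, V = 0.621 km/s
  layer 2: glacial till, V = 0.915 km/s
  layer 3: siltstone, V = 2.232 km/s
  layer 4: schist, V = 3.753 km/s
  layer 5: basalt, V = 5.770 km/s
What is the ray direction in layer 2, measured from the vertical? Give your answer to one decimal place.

Ray parameter p = sin 4.4° / 0.621 = 1.2354e-01 s/km.
sin θ_2 = p·V_2 = 1.2354e-01 × 0.915 = 0.1130.
θ_2 = arcsin 0.1130 = 6.49°.

6.5°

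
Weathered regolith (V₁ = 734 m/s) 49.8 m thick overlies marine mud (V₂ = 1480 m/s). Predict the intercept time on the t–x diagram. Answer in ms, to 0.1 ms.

117.8 ms

tᵢ = 2h·√(V₂²−V₁²)/(V₁V₂).
√(V₂²−V₁²) = √(1480²−734²) = 1285.2 m/s.
tᵢ = 2·49.8·1285.2/(734·1480) = 0.11783 s.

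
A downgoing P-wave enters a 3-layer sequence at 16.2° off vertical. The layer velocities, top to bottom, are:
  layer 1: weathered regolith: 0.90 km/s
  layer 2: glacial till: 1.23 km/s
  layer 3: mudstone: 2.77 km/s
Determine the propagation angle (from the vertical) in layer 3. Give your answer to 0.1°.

59.2°

Ray parameter p = sin 16.2° / 0.90 = 3.0999e-01 s/km.
sin θ_3 = p·V_3 = 3.0999e-01 × 2.77 = 0.8587.
θ_3 = 59.17° from the vertical.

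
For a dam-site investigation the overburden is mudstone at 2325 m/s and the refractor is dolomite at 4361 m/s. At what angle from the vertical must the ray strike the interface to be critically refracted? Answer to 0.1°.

At critical incidence the refracted ray runs along the interface (θ₂ = 90°), so sin θ_c = V₁/V₂.
θ_c = arcsin(2325/4361) = arcsin 0.5331 = 32.22°.

32.2°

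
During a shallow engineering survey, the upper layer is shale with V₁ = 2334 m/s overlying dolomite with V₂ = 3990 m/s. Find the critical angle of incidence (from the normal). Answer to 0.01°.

At critical incidence the refracted ray runs along the interface (θ₂ = 90°), so sin θ_c = V₁/V₂.
θ_c = arcsin(2334/3990) = arcsin 0.5850 = 35.80°.

35.80°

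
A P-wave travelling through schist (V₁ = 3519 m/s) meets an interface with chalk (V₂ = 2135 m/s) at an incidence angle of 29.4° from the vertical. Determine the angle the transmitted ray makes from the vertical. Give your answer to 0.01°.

17.33°

sin θ₁/V₁ = sin θ₂/V₂ ⇒ sin θ₂ = 2135·sin 29.4°/3519 = 2135·0.4909/3519 = 0.2978.
θ₂ = arcsin 0.2978 = 17.33° from the normal.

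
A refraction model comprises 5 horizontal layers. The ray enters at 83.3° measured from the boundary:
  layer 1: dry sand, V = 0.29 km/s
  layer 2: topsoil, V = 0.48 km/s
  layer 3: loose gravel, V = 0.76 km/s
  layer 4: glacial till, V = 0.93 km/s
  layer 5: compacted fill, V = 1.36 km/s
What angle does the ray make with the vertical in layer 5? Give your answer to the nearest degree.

From the normal: θ₁ = 90° − 83.3° = 6.7°.
Ray parameter p = sin 6.7° / 0.29 = 4.0231e-01 s/km.
sin θ_5 = p·V_5 = 4.0231e-01 × 1.36 = 0.5471.
θ_5 = arcsin 0.5471 = 33.17°.

33°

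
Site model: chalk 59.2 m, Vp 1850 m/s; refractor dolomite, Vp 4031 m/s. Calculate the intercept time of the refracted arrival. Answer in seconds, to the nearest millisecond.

0.057 s

θ_c = arcsin(V₁/V₂) = arcsin(1850/4031) = 27.32°; cos θ_c = 0.8885.
tᵢ = 2h·cos θ_c / V₁ = 2·59.2·0.8885 / 1850 = 0.05686 s.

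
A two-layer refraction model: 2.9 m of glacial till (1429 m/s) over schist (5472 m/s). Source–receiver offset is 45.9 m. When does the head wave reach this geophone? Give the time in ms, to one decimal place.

t = x/V₂ + 2h·√(V₂²−V₁²)/(V₁V₂).
√(V₂²−V₁²) = √(5472²−1429²) = 5282.1 m/s; delay term = 2·2.9·5282.1/(1429·5472) = 0.00392 s.
t = 45.9/5472 + 0.00392 = 0.01231 s.

12.3 ms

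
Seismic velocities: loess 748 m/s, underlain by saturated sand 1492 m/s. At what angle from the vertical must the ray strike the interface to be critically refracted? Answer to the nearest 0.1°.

At critical incidence the refracted ray runs along the interface (θ₂ = 90°), so sin θ_c = V₁/V₂.
θ_c = arcsin(748/1492) = arcsin 0.5013 = 30.09°.

30.1°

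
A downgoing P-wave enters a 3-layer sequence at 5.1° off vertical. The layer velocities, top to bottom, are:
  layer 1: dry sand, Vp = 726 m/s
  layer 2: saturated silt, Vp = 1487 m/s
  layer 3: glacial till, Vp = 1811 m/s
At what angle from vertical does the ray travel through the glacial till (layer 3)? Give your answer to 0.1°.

12.8°

Ray parameter p = sin 5.1° / 726 = 1.2244e-04 s/m.
sin θ_3 = p·V_3 = 1.2244e-04 × 1811 = 0.2217.
θ_3 = 12.81° from the vertical.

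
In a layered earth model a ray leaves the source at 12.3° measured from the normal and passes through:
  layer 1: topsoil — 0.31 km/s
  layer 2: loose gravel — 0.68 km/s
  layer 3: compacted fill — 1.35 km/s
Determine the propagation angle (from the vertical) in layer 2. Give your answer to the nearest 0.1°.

Snell's law across each interface conserves sin θ / V, so sin θ_2 = V_2·sin θ₁/V₁.
sin θ_2 = 0.68 × sin 12.3° / 0.31 = 0.4673.
θ_2 = 27.86° from the vertical.

27.9°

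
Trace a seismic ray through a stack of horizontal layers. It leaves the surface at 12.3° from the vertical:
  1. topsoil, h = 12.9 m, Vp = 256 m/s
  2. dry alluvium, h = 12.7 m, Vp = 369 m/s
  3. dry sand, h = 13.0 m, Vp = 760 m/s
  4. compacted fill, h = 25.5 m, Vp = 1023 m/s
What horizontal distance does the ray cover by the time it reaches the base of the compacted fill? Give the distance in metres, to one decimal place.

58.9 m

p = sin θ₁/V₁ = sin 12.3°/256 = 8.3215e-04 s/m is conserved through the stack.
Layer 1: θ = 12.30°; offset = 12.9·tan 12.30° = 2.813 m.
Layer 2: sin θ = p·369 = 0.3071 → θ = 17.88°; offset = 12.7·tan 17.88° = 4.098 m.
Layer 3: sin θ = p·760 = 0.6324 → θ = 39.23°; offset = 13.0·tan 39.23° = 10.614 m.
Layer 4: sin θ = p·1023 = 0.8513 → θ = 58.35°; offset = 25.5·tan 58.35° = 41.372 m.
Σ offsets = 58.896 m.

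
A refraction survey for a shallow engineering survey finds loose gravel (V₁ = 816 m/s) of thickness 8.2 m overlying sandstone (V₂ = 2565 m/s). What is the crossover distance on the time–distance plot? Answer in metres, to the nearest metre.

θ_c = arcsin(816/2565) = 18.55°, so cos θ_c = 0.9480 and tᵢ = 2h cos θ_c/V₁ = 0.0191 s.
At crossover x/V₁ = x/V₂ + tᵢ ⇒ x = tᵢ/(1/V₁ − 1/V₂) = 0.01905/(1.2255e-03 − 3.8986e-04) = 22.80 m.

23 m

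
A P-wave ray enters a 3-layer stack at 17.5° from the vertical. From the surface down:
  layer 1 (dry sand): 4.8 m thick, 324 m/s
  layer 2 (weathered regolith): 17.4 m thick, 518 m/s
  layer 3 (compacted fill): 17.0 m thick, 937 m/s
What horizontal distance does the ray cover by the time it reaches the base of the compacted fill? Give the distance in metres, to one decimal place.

41.0 m

Ray parameter p = sin 17.5° / 324 m/s = 9.2810e-04 s/m.
Layer 1: θ = 17.50°; offset = 4.8·tan 17.50° = 1.513 m.
Layer 2: sin θ = p·518 = 0.4808 → θ = 28.73°; offset = 17.4·tan 28.73° = 9.540 m.
Layer 3: sin θ = p·937 = 0.8696 → θ = 60.42°; offset = 17.0·tan 60.42° = 29.945 m.
Σ offsets = 40.998 m.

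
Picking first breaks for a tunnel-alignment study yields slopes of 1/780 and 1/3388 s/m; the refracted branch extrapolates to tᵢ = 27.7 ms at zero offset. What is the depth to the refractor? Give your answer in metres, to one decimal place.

θ_c = arcsin(780/3388) = 13.31°; cos θ_c = 0.9731.
tᵢ = 2h cos θ_c/V₁ ⇒ h = tᵢ·V₁/(2 cos θ_c) = 0.0277·780/(2·0.9731) = 11.10 m.

11.1 m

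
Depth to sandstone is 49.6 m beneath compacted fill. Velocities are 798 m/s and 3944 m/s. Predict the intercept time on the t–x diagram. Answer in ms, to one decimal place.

121.7 ms

tᵢ = 2h·√(V₂²−V₁²)/(V₁V₂).
√(V₂²−V₁²) = √(3944²−798²) = 3862.4 m/s.
tᵢ = 2·49.6·3862.4/(798·3944) = 0.12174 s.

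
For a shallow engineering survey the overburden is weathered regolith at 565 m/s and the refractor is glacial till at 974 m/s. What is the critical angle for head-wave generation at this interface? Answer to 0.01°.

Critical incidence: sin θ_c = V₁/V₂ = 565/974 = 0.5801.
θ_c = arcsin 0.5801 = 35.46°.

35.46°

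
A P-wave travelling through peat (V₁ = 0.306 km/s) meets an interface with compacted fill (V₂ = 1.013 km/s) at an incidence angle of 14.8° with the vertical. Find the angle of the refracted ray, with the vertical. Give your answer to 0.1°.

Snell's law: sin θ₂ = (V₂/V₁)·sin θ₁ = (1.013/0.306)·sin 14.8° = 0.8456.
θ₂ = sin⁻¹(0.8456) = 57.74° (from vertical).

57.7°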